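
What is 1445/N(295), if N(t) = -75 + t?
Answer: 289/44 ≈ 6.5682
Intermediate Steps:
1445/N(295) = 1445/(-75 + 295) = 1445/220 = 1445*(1/220) = 289/44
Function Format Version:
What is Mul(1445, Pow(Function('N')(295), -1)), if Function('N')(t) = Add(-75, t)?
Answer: Rational(289, 44) ≈ 6.5682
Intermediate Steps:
Mul(1445, Pow(Function('N')(295), -1)) = Mul(1445, Pow(Add(-75, 295), -1)) = Mul(1445, Pow(220, -1)) = Mul(1445, Rational(1, 220)) = Rational(289, 44)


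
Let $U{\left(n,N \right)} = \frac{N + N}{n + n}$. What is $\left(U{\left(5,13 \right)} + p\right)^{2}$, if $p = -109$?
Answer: $\frac{283024}{25} \approx 11321.0$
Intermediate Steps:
$U{\left(n,N \right)} = \frac{N}{n}$ ($U{\left(n,N \right)} = \frac{2 N}{2 n} = 2 N \frac{1}{2 n} = \frac{N}{n}$)
$\left(U{\left(5,13 \right)} + p\right)^{2} = \left(\frac{13}{5} - 109\right)^{2} = \left(- \frac{532}{5}\right)^{2} = \frac{283024}{25}$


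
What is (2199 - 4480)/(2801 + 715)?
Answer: -2281/3516 ≈ -0.64875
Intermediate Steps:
(2199 - 4480)/(2801 + 715) = -2281/3516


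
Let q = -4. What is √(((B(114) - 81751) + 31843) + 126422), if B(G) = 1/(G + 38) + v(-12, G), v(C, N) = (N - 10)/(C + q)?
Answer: √441907358/76 ≈ 276.60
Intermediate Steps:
v(C, N) = (-10 + N)/(-4 + C) (v(C, N) = (N - 10)/(C - 4) = (-10 + N)/(-4 + C))
B(G) = 5/8 + 1/(38 + G) - G/16 (B(G) = 1/(G + 38) + (-10 + G)/(-4 - 12) = 1/(38 + G) + (-10 + G)/(-16) = 1/(38 + G) - (-10 + G)/16 = 1/(38 + G) + (5/8 - G/16) = 5/8 + 1/(38 + G) - G/16)
√(((B(114) - 81751) + 31843) + 126422) = √((((396 - 1*114² - 28*114)/(16*(38 + 114)) - 81751) + 31843) + 126422) = √((((1/16)*(396 - 1*12996 - 3192)/152 - 81751) + 31843) + 126422) = √((((1/16)*(1/152)*(396 - 12996 - 3192) - 81751) + 31843) + 126422) = √((((1/16)*(1/152)*(-15792) - 81751) + 31843) + 126422) = √(((-987/152 - 81751) + 31843) + 126422) = √((-12427139/152 + 31843) + 126422) = √(-7587003/152 + 126422) = √(11629141/152) = √441907358/76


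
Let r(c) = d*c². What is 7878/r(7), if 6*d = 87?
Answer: 15756/1421 ≈ 11.088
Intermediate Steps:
d = 29/2 (d = (⅙)*87 = 29/2 ≈ 14.500)
r(c) = 29*c²/2
7878/r(7) = 7878/(((29/2)*7²)) = 7878/(((29/2)*49)) = 7878/(1421/2) = 7878*(2/1421) = 15756/1421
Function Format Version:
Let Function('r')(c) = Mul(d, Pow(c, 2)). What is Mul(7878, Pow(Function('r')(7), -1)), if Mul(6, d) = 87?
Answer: Rational(15756, 1421) ≈ 11.088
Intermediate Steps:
d = Rational(29, 2) (d = Mul(Rational(1, 6), 87) = Rational(29, 2) ≈ 14.500)
Function('r')(c) = Mul(Rational(29, 2), Pow(c, 2))
Mul(7878, Pow(Function('r')(7), -1)) = Mul(7878, Pow(Mul(Rational(29, 2), Pow(7, 2)), -1)) = Mul(7878, Pow(Mul(Rational(29, 2), 49), -1)) = Mul(7878, Pow(Rational(1421, 2), -1)) = Mul(7878, Rational(2, 1421)) = Rational(15756, 1421)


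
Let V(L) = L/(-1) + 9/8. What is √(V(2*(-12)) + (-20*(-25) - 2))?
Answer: 3*√930/4 ≈ 22.872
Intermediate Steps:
V(L) = 9/8 - L (V(L) = L*(-1) + 9*(⅛) = -L + 9/8 = 9/8 - L)
√(V(2*(-12)) + (-20*(-25) - 2)) = √((9/8 - 2*(-12)) + (-20*(-25) - 2)) = √((9/8 - 1*(-24)) + (500 - 2)) = √((9/8 + 24) + 498) = √(201/8 + 498) = √(4185/8) = 3*√930/4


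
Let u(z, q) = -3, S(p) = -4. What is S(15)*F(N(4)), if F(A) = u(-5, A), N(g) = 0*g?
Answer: 12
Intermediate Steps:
N(g) = 0
F(A) = -3
S(15)*F(N(4)) = -4*(-3) = 12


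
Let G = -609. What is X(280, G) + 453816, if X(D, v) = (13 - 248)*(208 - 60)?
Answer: 419036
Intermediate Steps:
X(D, v) = -34780 (X(D, v) = -235*148 = -34780)
X(280, G) + 453816 = -34780 + 453816 = 419036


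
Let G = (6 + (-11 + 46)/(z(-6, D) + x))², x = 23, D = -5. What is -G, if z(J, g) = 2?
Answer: -1369/25 ≈ -54.760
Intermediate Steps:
G = 1369/25 (G = (6 + (-11 + 46)/(2 + 23))² = (6 + 35/25)² = (6 + 35*(1/25))² = (6 + 7/5)² = (37/5)² = 1369/25 ≈ 54.760)
-G = -1*1369/25 = -1369/25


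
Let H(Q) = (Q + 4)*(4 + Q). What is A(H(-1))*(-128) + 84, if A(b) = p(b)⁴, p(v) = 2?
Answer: -1964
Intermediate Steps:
H(Q) = (4 + Q)² (H(Q) = (4 + Q)*(4 + Q) = (4 + Q)²)
A(b) = 16 (A(b) = 2⁴ = 16)
A(H(-1))*(-128) + 84 = 16*(-128) + 84 = -2048 + 84 = -1964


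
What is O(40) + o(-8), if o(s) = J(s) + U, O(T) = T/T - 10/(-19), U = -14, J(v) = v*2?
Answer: -541/19 ≈ -28.474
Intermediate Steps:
J(v) = 2*v
O(T) = 29/19 (O(T) = 1 - 10*(-1/19) = 1 + 10/19 = 29/19)
o(s) = -14 + 2*s (o(s) = 2*s - 14 = -14 + 2*s)
O(40) + o(-8) = 29/19 + (-14 + 2*(-8)) = 29/19 + (-14 - 16) = 29/19 - 30 = -541/19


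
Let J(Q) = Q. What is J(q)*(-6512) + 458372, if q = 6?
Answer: 419300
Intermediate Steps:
J(q)*(-6512) + 458372 = 6*(-6512) + 458372 = -39072 + 458372 = 419300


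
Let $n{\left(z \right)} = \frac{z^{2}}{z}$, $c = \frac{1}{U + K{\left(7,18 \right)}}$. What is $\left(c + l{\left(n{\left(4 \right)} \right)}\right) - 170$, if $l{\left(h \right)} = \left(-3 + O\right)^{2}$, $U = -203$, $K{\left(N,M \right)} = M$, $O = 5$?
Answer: $- \frac{30711}{185} \approx -166.01$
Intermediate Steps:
$c = - \frac{1}{185}$ ($c = \frac{1}{-203 + 18} = \frac{1}{-185} = - \frac{1}{185} \approx -0.0054054$)
$n{\left(z \right)} = z$
$l{\left(h \right)} = 4$ ($l{\left(h \right)} = \left(-3 + 5\right)^{2} = 2^{2} = 4$)
$\left(c + l{\left(n{\left(4 \right)} \right)}\right) - 170 = \left(- \frac{1}{185} + 4\right) - 170 = \frac{739}{185} - 170 = - \frac{30711}{185}$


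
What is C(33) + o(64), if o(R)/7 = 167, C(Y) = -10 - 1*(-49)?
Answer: 1208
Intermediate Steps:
C(Y) = 39 (C(Y) = -10 + 49 = 39)
o(R) = 1169 (o(R) = 7*167 = 1169)
C(33) + o(64) = 39 + 1169 = 1208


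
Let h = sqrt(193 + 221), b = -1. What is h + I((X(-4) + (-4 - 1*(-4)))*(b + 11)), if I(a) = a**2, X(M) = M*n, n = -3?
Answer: 14400 + 3*sqrt(46) ≈ 14420.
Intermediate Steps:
X(M) = -3*M (X(M) = M*(-3) = -3*M)
h = 3*sqrt(46) (h = sqrt(414) = 3*sqrt(46) ≈ 20.347)
h + I((X(-4) + (-4 - 1*(-4)))*(b + 11)) = 3*sqrt(46) + ((-3*(-4) + (-4 - 1*(-4)))*(-1 + 11))**2 = 3*sqrt(46) + ((12 + (-4 + 4))*10)**2 = 3*sqrt(46) + ((12 + 0)*10)**2 = 3*sqrt(46) + (12*10)**2 = 3*sqrt(46) + 120**2 = 3*sqrt(46) + 14400 = 14400 + 3*sqrt(46)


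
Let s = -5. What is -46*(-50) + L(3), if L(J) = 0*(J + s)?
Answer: 2300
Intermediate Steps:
L(J) = 0 (L(J) = 0*(J - 5) = 0*(-5 + J) = 0)
-46*(-50) + L(3) = -46*(-50) + 0 = 2300 + 0 = 2300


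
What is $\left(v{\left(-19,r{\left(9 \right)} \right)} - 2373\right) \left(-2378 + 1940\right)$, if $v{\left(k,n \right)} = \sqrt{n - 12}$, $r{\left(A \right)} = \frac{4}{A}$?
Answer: $1039374 - 292 i \sqrt{26} \approx 1.0394 \cdot 10^{6} - 1488.9 i$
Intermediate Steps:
$v{\left(k,n \right)} = \sqrt{-12 + n}$
$\left(v{\left(-19,r{\left(9 \right)} \right)} - 2373\right) \left(-2378 + 1940\right) = \left(\sqrt{-12 + \frac{4}{9}} - 2373\right) \left(-2378 + 1940\right) = \left(\sqrt{-12 + 4 \cdot \frac{1}{9}} - 2373\right) \left(-438\right) = \left(\sqrt{-12 + \frac{4}{9}} - 2373\right) \left(-438\right) = \left(\sqrt{- \frac{104}{9}} - 2373\right) \left(-438\right) = \left(\frac{2 i \sqrt{26}}{3} - 2373\right) \left(-438\right) = \left(-2373 + \frac{2 i \sqrt{26}}{3}\right) \left(-438\right) = 1039374 - 292 i \sqrt{26}$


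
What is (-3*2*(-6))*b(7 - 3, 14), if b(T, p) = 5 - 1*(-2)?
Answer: 252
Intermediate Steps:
b(T, p) = 7 (b(T, p) = 5 + 2 = 7)
(-3*2*(-6))*b(7 - 3, 14) = (-3*2*(-6))*7 = -6*(-6)*7 = 36*7 = 252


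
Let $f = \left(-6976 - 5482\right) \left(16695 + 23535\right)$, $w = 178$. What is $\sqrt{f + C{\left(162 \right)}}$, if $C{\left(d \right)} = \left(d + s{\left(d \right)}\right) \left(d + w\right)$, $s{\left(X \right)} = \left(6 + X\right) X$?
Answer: $6 i \sqrt{13663245} \approx 22178.0 i$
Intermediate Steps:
$s{\left(X \right)} = X \left(6 + X\right)$
$f = -501185340$ ($f = \left(-12458\right) 40230 = -501185340$)
$C{\left(d \right)} = \left(178 + d\right) \left(d + d \left(6 + d\right)\right)$ ($C{\left(d \right)} = \left(d + d \left(6 + d\right)\right) \left(d + 178\right) = \left(d + d \left(6 + d\right)\right) \left(178 + d\right) = \left(178 + d\right) \left(d + d \left(6 + d\right)\right)$)
$\sqrt{f + C{\left(162 \right)}} = \sqrt{-501185340 + 162 \left(1246 + 162^{2} + 185 \cdot 162\right)} = \sqrt{-501185340 + 162 \left(1246 + 26244 + 29970\right)} = \sqrt{-501185340 + 162 \cdot 57460} = \sqrt{-501185340 + 9308520} = \sqrt{-491876820} = 6 i \sqrt{13663245}$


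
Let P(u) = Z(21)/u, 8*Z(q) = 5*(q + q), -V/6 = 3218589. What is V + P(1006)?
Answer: -77709612711/4024 ≈ -1.9312e+7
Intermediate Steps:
V = -19311534 (V = -6*3218589 = -19311534)
Z(q) = 5*q/4 (Z(q) = (5*(q + q))/8 = (5*(2*q))/8 = (10*q)/8 = 5*q/4)
P(u) = 105/(4*u) (P(u) = ((5/4)*21)/u = 105/(4*u))
V + P(1006) = -19311534 + (105/4)/1006 = -19311534 + (105/4)*(1/1006) = -19311534 + 105/4024 = -77709612711/4024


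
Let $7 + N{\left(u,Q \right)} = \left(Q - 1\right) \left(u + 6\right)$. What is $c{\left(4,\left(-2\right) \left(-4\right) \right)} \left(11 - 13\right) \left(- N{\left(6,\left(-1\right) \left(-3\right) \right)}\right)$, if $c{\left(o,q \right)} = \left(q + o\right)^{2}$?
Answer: $4896$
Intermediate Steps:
$N{\left(u,Q \right)} = -7 + \left(-1 + Q\right) \left(6 + u\right)$ ($N{\left(u,Q \right)} = -7 + \left(Q - 1\right) \left(u + 6\right) = -7 + \left(-1 + Q\right) \left(6 + u\right)$)
$c{\left(o,q \right)} = \left(o + q\right)^{2}$
$c{\left(4,\left(-2\right) \left(-4\right) \right)} \left(11 - 13\right) \left(- N{\left(6,\left(-1\right) \left(-3\right) \right)}\right) = \left(4 - -8\right)^{2} \left(11 - 13\right) \left(- (-13 - 6 + 6 \left(\left(-1\right) \left(-3\right)\right) + \left(-1\right) \left(-3\right) 6)\right) = \left(4 + 8\right)^{2} \left(-2\right) \left(- (-13 - 6 + 6 \cdot 3 + 3 \cdot 6)\right) = 12^{2} \left(-2\right) \left(- (-13 - 6 + 18 + 18)\right) = 144 \left(-2\right) \left(\left(-1\right) 17\right) = \left(-288\right) \left(-17\right) = 4896$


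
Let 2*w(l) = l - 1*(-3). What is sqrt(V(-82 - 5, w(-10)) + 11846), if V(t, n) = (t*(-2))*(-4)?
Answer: 5*sqrt(446) ≈ 105.59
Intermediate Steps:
w(l) = 3/2 + l/2 (w(l) = (l - 1*(-3))/2 = (l + 3)/2 = (3 + l)/2 = 3/2 + l/2)
V(t, n) = 8*t (V(t, n) = -2*t*(-4) = 8*t)
sqrt(V(-82 - 5, w(-10)) + 11846) = sqrt(8*(-82 - 5) + 11846) = sqrt(8*(-87) + 11846) = sqrt(-696 + 11846) = sqrt(11150) = 5*sqrt(446)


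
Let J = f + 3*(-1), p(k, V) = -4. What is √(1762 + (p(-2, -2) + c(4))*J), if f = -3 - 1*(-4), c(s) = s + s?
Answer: √1754 ≈ 41.881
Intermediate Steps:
c(s) = 2*s
f = 1 (f = -3 + 4 = 1)
J = -2 (J = 1 + 3*(-1) = 1 - 3 = -2)
√(1762 + (p(-2, -2) + c(4))*J) = √(1762 + (-4 + 2*4)*(-2)) = √(1762 + (-4 + 8)*(-2)) = √(1762 + 4*(-2)) = √(1762 - 8) = √1754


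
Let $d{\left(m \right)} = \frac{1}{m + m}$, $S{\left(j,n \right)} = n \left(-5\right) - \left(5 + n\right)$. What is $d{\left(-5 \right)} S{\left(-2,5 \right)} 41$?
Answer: $\frac{287}{2} \approx 143.5$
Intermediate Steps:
$S{\left(j,n \right)} = -5 - 6 n$ ($S{\left(j,n \right)} = - 5 n - \left(5 + n\right) = -5 - 6 n$)
$d{\left(m \right)} = \frac{1}{2 m}$
$d{\left(-5 \right)} S{\left(-2,5 \right)} 41 = \frac{1}{2 \left(-5\right)} \left(-5 - 30\right) 41 = \frac{1}{2} \left(- \frac{1}{5}\right) \left(-5 - 30\right) 41 = \left(- \frac{1}{10}\right) \left(-35\right) 41 = \frac{7}{2} \cdot 41 = \frac{287}{2}$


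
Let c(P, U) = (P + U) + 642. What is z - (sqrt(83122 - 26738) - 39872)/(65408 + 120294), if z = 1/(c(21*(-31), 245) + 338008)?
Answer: 6743325235/31406293644 - 4*sqrt(881)/92851 ≈ 0.21343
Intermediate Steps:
c(P, U) = 642 + P + U
z = 1/338244 (z = 1/((642 + 21*(-31) + 245) + 338008) = 1/((642 - 651 + 245) + 338008) = 1/(236 + 338008) = 1/338244 ≈ 2.9564e-6)
z - (sqrt(83122 - 26738) - 39872)/(65408 + 120294) = 1/338244 - (sqrt(83122 - 26738) - 39872)/(65408 + 120294) = 1/338244 - (sqrt(56384) - 39872)/185702 = 1/338244 - (8*sqrt(881) - 39872)/185702 = 1/338244 - (-39872 + 8*sqrt(881))/185702 = 1/338244 - (-19936/92851 + 4*sqrt(881)/92851) = 1/338244 + (19936/92851 - 4*sqrt(881)/92851) = 6743325235/31406293644 - 4*sqrt(881)/92851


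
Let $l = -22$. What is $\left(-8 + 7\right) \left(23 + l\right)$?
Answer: $-1$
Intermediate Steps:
$\left(-8 + 7\right) \left(23 + l\right) = \left(-8 + 7\right) \left(23 - 22\right) = \left(-1\right) 1 = -1$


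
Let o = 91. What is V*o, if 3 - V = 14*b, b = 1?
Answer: -1001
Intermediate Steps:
V = -11 (V = 3 - 14 = -11)
V*o = -11*91 = -1001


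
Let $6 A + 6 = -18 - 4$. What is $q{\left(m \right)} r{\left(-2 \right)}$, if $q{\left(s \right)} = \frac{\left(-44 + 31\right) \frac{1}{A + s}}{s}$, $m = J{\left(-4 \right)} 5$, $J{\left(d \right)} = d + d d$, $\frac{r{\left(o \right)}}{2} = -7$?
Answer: $\frac{91}{1660} \approx 0.054819$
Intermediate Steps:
$A = - \frac{14}{3}$ ($A = -1 + \frac{-18 - 4}{6} = -1 + \frac{1}{6} \left(-22\right) = -1 - \frac{11}{3} = - \frac{14}{3} \approx -4.6667$)
$r{\left(o \right)} = -14$ ($r{\left(o \right)} = 2 \left(-7\right) = -14$)
$J{\left(d \right)} = d + d^{2}$
$m = 60$ ($m = - 4 \left(1 - 4\right) 5 = \left(-4\right) \left(-3\right) 5 = 12 \cdot 5 = 60$)
$q{\left(s \right)} = - \frac{13}{s \left(- \frac{14}{3} + s\right)}$ ($q{\left(s \right)} = \frac{\left(-44 + 31\right) \frac{1}{- \frac{14}{3} + s}}{s} = \frac{\left(-13\right) \frac{1}{- \frac{14}{3} + s}}{s} = - \frac{13}{s \left(- \frac{14}{3} + s\right)}$)
$q{\left(m \right)} r{\left(-2 \right)} = - \frac{39}{60 \left(-14 + 3 \cdot 60\right)} \left(-14\right) = \left(-39\right) \frac{1}{60} \frac{1}{-14 + 180} \left(-14\right) = \left(-39\right) \frac{1}{60} \cdot \frac{1}{166} \left(-14\right) = \left(- \frac{13}{3320}\right) \left(-14\right) = \frac{91}{1660}$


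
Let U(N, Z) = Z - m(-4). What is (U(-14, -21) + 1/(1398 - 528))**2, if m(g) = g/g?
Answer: 366301321/756900 ≈ 483.95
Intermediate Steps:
m(g) = 1
U(N, Z) = -1 + Z (U(N, Z) = Z - 1*1 = Z - 1 = -1 + Z)
(U(-14, -21) + 1/(1398 - 528))**2 = ((-1 - 21) + 1/(1398 - 528))**2 = (-22 + 1/870)**2 = (-19139/870)**2 = 366301321/756900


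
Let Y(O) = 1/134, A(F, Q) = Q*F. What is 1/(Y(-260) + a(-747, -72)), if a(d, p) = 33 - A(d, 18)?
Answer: 134/1806187 ≈ 7.4189e-5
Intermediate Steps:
A(F, Q) = F*Q
a(d, p) = 33 - 18*d (a(d, p) = 33 - d*18 = 33 - 18*d)
Y(O) = 1/134
1/(Y(-260) + a(-747, -72)) = 1/(1/134 + (33 - 18*(-747))) = 1/(1/134 + (33 + 13446)) = 1/(1/134 + 13479) = 1/(1806187/134) = 134/1806187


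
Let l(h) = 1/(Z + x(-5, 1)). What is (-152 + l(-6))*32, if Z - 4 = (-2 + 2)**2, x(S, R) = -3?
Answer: -4832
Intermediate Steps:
Z = 4 (Z = 4 + (-2 + 2)**2 = 4 + 0**2 = 4 + 0 = 4)
l(h) = 1 (l(h) = 1/(4 - 3) = 1/1 = 1)
(-152 + l(-6))*32 = (-152 + 1)*32 = -151*32 = -4832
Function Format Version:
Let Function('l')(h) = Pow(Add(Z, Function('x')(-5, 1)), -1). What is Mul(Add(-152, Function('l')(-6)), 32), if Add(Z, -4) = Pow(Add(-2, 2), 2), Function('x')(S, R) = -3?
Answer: -4832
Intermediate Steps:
Z = 4 (Z = Add(4, Pow(Add(-2, 2), 2)) = Add(4, Pow(0, 2)) = Add(4, 0) = 4)
Function('l')(h) = 1 (Function('l')(h) = Pow(Add(4, -3), -1) = Pow(1, -1) = 1)
Mul(Add(-152, Function('l')(-6)), 32) = Mul(Add(-152, 1), 32) = Mul(-151, 32) = -4832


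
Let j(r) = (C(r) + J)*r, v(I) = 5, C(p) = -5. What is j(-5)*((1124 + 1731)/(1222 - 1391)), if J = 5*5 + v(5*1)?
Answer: 356875/169 ≈ 2111.7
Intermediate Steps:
J = 30 (J = 5*5 + 5 = 25 + 5 = 30)
j(r) = 25*r (j(r) = (-5 + 30)*r = 25*r)
j(-5)*((1124 + 1731)/(1222 - 1391)) = (25*(-5))*((1124 + 1731)/(1222 - 1391)) = -356875/(-169) = -356875*(-1)/169 = -125*(-2855/169) = 356875/169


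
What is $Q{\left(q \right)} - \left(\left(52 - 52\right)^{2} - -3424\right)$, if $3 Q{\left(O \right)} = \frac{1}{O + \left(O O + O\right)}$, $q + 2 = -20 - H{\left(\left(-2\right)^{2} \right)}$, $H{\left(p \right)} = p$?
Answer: $- \frac{6409727}{1872} \approx -3424.0$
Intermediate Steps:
$q = -26$ ($q = -2 - 24 = -26$)
$Q{\left(O \right)} = \frac{1}{3 \left(O^{2} + 2 O\right)}$ ($Q{\left(O \right)} = \frac{1}{3 \left(O + \left(O O + O\right)\right)} = \frac{1}{3 \left(O + \left(O^{2} + O\right)\right)} = \frac{1}{3 \left(O + \left(O + O^{2}\right)\right)} = \frac{1}{3 \left(O^{2} + 2 O\right)}$)
$Q{\left(q \right)} - \left(\left(52 - 52\right)^{2} - -3424\right) = \frac{1}{3 \left(-26\right) \left(2 - 26\right)} - \left(\left(52 - 52\right)^{2} - -3424\right) = \frac{1}{3} \left(- \frac{1}{26}\right) \frac{1}{-24} - \left(0^{2} + 3424\right) = \frac{1}{3} \left(- \frac{1}{26}\right) \left(- \frac{1}{24}\right) - \left(0 + 3424\right) = \frac{1}{1872} - 3424 = - \frac{6409727}{1872}$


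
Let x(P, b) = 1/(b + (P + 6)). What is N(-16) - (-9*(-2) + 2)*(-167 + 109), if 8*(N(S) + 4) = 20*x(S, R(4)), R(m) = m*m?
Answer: 13877/12 ≈ 1156.4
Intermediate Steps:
R(m) = m**2
x(P, b) = 1/(6 + P + b) (x(P, b) = 1/(b + (6 + P)) = 1/(6 + P + b))
N(S) = -4 + 5/(2*(22 + S)) (N(S) = -4 + (20/(6 + S + 4**2))/8 = -4 + (20/(6 + S + 16))/8 = -4 + (20/(22 + S))/8 = -4 + 5/(2*(22 + S)))
N(-16) - (-9*(-2) + 2)*(-167 + 109) = (-171 - 8*(-16))/(2*(22 - 16)) - (-9*(-2) + 2)*(-167 + 109) = (1/2)*(-171 + 128)/6 - (18 + 2)*(-58) = (1/2)*(1/6)*(-43) - 20*(-58) = -43/12 - 1*(-1160) = -43/12 + 1160 = 13877/12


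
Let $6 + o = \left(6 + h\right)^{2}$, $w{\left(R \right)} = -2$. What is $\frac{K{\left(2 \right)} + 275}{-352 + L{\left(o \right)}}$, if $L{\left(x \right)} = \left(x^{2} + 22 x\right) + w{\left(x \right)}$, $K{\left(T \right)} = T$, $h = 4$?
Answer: $\frac{277}{10550} \approx 0.026256$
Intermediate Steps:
$o = 94$ ($o = -6 + \left(6 + 4\right)^{2} = -6 + 10^{2} = -6 + 100 = 94$)
$L{\left(x \right)} = -2 + x^{2} + 22 x$ ($L{\left(x \right)} = \left(x^{2} + 22 x\right) - 2 = -2 + x^{2} + 22 x$)
$\frac{K{\left(2 \right)} + 275}{-352 + L{\left(o \right)}} = \frac{2 + 275}{-352 + \left(-2 + 94^{2} + 22 \cdot 94\right)} = \frac{277}{-352 + \left(-2 + 8836 + 2068\right)} = \frac{277}{-352 + 10902} = \frac{277}{10550}$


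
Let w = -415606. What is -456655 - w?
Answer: -41049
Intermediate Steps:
-456655 - w = -456655 - 1*(-415606) = -456655 + 415606 = -41049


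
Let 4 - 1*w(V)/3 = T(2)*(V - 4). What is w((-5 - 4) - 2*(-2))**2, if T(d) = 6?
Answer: 30276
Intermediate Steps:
w(V) = 84 - 18*V (w(V) = 12 - 18*(V - 4) = 12 - 18*(-4 + V) = 12 - 3*(-24 + 6*V) = 12 + (72 - 18*V) = 84 - 18*V)
w((-5 - 4) - 2*(-2))**2 = (84 - 18*((-5 - 4) - 2*(-2)))**2 = (84 - 18*(-9 + 4))**2 = (84 - 18*(-5))**2 = (84 + 90)**2 = 174**2 = 30276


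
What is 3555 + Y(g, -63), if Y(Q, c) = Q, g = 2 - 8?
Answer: 3549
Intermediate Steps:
g = -6
3555 + Y(g, -63) = 3555 - 6 = 3549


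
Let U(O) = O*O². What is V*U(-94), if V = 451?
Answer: -374593384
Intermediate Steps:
U(O) = O³
V*U(-94) = 451*(-94)³ = 451*(-830584) = -374593384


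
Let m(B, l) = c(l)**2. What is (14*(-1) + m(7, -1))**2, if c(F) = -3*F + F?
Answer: 100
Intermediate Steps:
c(F) = -2*F
m(B, l) = 4*l**2 (m(B, l) = (-2*l)**2 = 4*l**2)
(14*(-1) + m(7, -1))**2 = (14*(-1) + 4*(-1)**2)**2 = (-14 + 4*1)**2 = (-14 + 4)**2 = (-10)**2 = 100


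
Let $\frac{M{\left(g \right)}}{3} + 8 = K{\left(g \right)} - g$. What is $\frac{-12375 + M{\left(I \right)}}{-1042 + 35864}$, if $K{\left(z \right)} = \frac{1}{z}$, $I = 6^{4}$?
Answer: $- \frac{7035983}{15043104} \approx -0.46772$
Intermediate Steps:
$I = 1296$
$M{\left(g \right)} = -24 - 3 g + \frac{3}{g}$ ($M{\left(g \right)} = -24 + 3 \left(\frac{1}{g} - g\right) = -24 - \left(- \frac{3}{g} + 3 g\right) = -24 - 3 g + \frac{3}{g}$)
$\frac{-12375 + M{\left(I \right)}}{-1042 + 35864} = \frac{-12375 - \left(3912 - \frac{1}{432}\right)}{-1042 + 35864} = \frac{-12375 - \frac{1689983}{432}}{34822} = \left(-12375 - \frac{1689983}{432}\right) \frac{1}{34822} = \left(- \frac{7035983}{432}\right) \frac{1}{34822} = - \frac{7035983}{15043104}$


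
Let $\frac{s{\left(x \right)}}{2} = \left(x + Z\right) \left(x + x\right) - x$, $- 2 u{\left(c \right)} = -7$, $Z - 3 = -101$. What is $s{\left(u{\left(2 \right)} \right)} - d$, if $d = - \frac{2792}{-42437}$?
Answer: $- \frac{56444002}{42437} \approx -1330.1$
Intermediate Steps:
$Z = -98$ ($Z = 3 - 101 = -98$)
$u{\left(c \right)} = \frac{7}{2}$ ($u{\left(c \right)} = \left(- \frac{1}{2}\right) \left(-7\right) = \frac{7}{2}$)
$d = \frac{2792}{42437}$ ($d = \left(-2792\right) \left(- \frac{1}{42437}\right) = \frac{2792}{42437} \approx 0.065792$)
$s{\left(x \right)} = - 2 x + 4 x \left(-98 + x\right)$ ($s{\left(x \right)} = 2 \left(\left(x - 98\right) \left(x + x\right) - x\right) = 2 \left(\left(-98 + x\right) 2 x - x\right) = 2 \left(2 x \left(-98 + x\right) - x\right) = 2 \left(- x + 2 x \left(-98 + x\right)\right) = - 2 x + 4 x \left(-98 + x\right)$)
$s{\left(u{\left(2 \right)} \right)} - d = 2 \cdot \frac{7}{2} \left(-197 + 2 \cdot \frac{7}{2}\right) - \frac{2792}{42437} = 2 \cdot \frac{7}{2} \left(-197 + 7\right) - \frac{2792}{42437} = 2 \cdot \frac{7}{2} \left(-190\right) - \frac{2792}{42437} = -1330 - \frac{2792}{42437} = - \frac{56444002}{42437}$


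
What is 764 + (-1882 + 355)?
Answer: -763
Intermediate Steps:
764 + (-1882 + 355) = 764 - 1527 = -763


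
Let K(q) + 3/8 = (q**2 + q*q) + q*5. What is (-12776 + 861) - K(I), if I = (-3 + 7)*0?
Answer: -95317/8 ≈ -11915.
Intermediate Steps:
I = 0 (I = 4*0 = 0)
K(q) = -3/8 + 2*q**2 + 5*q (K(q) = -3/8 + ((q**2 + q*q) + q*5) = -3/8 + ((q**2 + q**2) + 5*q) = -3/8 + (2*q**2 + 5*q) = -3/8 + 2*q**2 + 5*q)
(-12776 + 861) - K(I) = (-12776 + 861) - (-3/8 + 2*0**2 + 5*0) = -11915 - (-3/8 + 2*0 + 0) = -11915 - (-3/8 + 0 + 0) = -11915 - 1*(-3/8) = -11915 + 3/8 = -95317/8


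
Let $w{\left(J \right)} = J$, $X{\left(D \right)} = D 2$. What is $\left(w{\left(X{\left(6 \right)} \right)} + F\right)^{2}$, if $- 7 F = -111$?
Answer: $\frac{38025}{49} \approx 776.02$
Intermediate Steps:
$X{\left(D \right)} = 2 D$
$F = \frac{111}{7}$ ($F = \left(- \frac{1}{7}\right) \left(-111\right) = \frac{111}{7} \approx 15.857$)
$\left(w{\left(X{\left(6 \right)} \right)} + F\right)^{2} = \left(2 \cdot 6 + \frac{111}{7}\right)^{2} = \left(12 + \frac{111}{7}\right)^{2} = \left(\frac{195}{7}\right)^{2} = \frac{38025}{49}$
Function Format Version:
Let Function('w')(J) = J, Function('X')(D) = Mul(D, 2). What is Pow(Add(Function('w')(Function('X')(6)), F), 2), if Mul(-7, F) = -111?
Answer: Rational(38025, 49) ≈ 776.02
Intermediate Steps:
Function('X')(D) = Mul(2, D)
F = Rational(111, 7) (F = Mul(Rational(-1, 7), -111) = Rational(111, 7) ≈ 15.857)
Pow(Add(Function('w')(Function('X')(6)), F), 2) = Pow(Add(Mul(2, 6), Rational(111, 7)), 2) = Pow(Add(12, Rational(111, 7)), 2) = Pow(Rational(195, 7), 2) = Rational(38025, 49)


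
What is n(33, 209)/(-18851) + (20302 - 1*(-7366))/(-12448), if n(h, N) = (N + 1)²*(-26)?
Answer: 491118119/8380616 ≈ 58.602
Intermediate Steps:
n(h, N) = -26*(1 + N)² (n(h, N) = (1 + N)²*(-26) = -26*(1 + N)²)
n(33, 209)/(-18851) + (20302 - 1*(-7366))/(-12448) = -26*(1 + 209)²/(-18851) + (20302 - 1*(-7366))/(-12448) = -26*210²*(-1/18851) + (20302 + 7366)*(-1/12448) = -26*44100*(-1/18851) + 27668*(-1/12448) = -1146600*(-1/18851) - 6917/3112 = 163800/2693 - 6917/3112 = 491118119/8380616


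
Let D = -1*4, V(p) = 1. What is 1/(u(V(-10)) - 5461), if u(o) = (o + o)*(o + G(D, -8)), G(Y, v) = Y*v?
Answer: -1/5395 ≈ -0.00018536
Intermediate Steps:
D = -4
u(o) = 2*o*(32 + o) (u(o) = (o + o)*(o - 4*(-8)) = (2*o)*(o + 32) = (2*o)*(32 + o) = 2*o*(32 + o))
1/(u(V(-10)) - 5461) = 1/(2*1*(32 + 1) - 5461) = 1/(2*1*33 - 5461) = 1/(66 - 5461) = 1/(-5395) = -1/5395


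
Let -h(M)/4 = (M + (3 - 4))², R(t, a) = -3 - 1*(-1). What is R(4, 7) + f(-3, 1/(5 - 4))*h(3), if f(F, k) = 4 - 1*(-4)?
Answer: -130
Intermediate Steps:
R(t, a) = -2 (R(t, a) = -3 + 1 = -2)
f(F, k) = 8 (f(F, k) = 4 + 4 = 8)
h(M) = -4*(-1 + M)² (h(M) = -4*(M + (3 - 4))² = -4*(M - 1)² = -4*(-1 + M)²)
R(4, 7) + f(-3, 1/(5 - 4))*h(3) = -2 + 8*(-4*(-1 + 3)²) = -2 + 8*(-4*2²) = -2 + 8*(-4*4) = -2 + 8*(-16) = -2 - 128 = -130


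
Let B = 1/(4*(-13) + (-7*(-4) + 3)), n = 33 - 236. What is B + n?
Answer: -4264/21 ≈ -203.05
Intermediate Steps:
n = -203
B = -1/21 (B = 1/(-52 + (28 + 3)) = 1/(-52 + 31) = 1/(-21) = -1/21 ≈ -0.047619)
B + n = -1/21 - 203 = -4264/21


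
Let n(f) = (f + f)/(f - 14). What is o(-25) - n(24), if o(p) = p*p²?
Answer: -78149/5 ≈ -15630.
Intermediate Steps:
o(p) = p³
n(f) = 2*f/(-14 + f) (n(f) = (2*f)/(-14 + f) = 2*f/(-14 + f))
o(-25) - n(24) = (-25)³ - 2*24/(-14 + 24) = -15625 - 2*24/10 = -15625 - 1*24/5 = -15625 - 24/5 = -78149/5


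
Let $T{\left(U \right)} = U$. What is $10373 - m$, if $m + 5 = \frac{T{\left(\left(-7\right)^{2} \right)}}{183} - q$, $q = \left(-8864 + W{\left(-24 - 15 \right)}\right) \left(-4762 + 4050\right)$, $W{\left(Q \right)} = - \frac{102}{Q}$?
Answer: $\frac{15034527233}{2379} \approx 6.3197 \cdot 10^{6}$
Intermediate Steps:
$q = \frac{82020976}{13}$ ($q = \left(-8864 - \frac{102}{-24 - 15}\right) \left(-4762 + 4050\right) = \left(-8864 - \frac{102}{-39}\right) \left(-712\right) = \left(-8864 - - \frac{34}{13}\right) \left(-712\right) = \left(-8864 + \frac{34}{13}\right) \left(-712\right) = \left(- \frac{115198}{13}\right) \left(-712\right) = \frac{82020976}{13} \approx 6.3093 \cdot 10^{6}$)
$m = - \frac{15009849866}{2379}$ ($m = -5 - \left(\frac{82020976}{13} - \frac{\left(-7\right)^{2}}{183}\right) = -5 + \left(49 \cdot \frac{1}{183} - \frac{82020976}{13}\right) = -5 + \left(\frac{49}{183} - \frac{82020976}{13}\right) = -5 - \frac{15009837971}{2379} = - \frac{15009849866}{2379} \approx -6.3093 \cdot 10^{6}$)
$10373 - m = 10373 - - \frac{15009849866}{2379} = 10373 + \frac{15009849866}{2379} = \frac{15034527233}{2379}$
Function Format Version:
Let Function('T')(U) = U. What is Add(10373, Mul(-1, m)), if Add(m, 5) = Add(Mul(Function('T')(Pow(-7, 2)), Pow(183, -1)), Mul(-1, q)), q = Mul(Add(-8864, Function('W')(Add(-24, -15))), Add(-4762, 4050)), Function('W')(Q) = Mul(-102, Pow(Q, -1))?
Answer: Rational(15034527233, 2379) ≈ 6.3197e+6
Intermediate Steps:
q = Rational(82020976, 13) (q = Mul(Add(-8864, Mul(-102, Pow(Add(-24, -15), -1))), Add(-4762, 4050)) = Mul(Add(-8864, Mul(-102, Pow(-39, -1))), -712) = Mul(Add(-8864, Mul(-102, Rational(-1, 39))), -712) = Mul(Add(-8864, Rational(34, 13)), -712) = Mul(Rational(-115198, 13), -712) = Rational(82020976, 13) ≈ 6.3093e+6)
m = Rational(-15009849866, 2379) (m = Add(-5, Add(Mul(Pow(-7, 2), Pow(183, -1)), Mul(-1, Rational(82020976, 13)))) = Add(-5, Add(Mul(49, Rational(1, 183)), Rational(-82020976, 13))) = Add(-5, Add(Rational(49, 183), Rational(-82020976, 13))) = Add(-5, Rational(-15009837971, 2379)) = Rational(-15009849866, 2379) ≈ -6.3093e+6)
Add(10373, Mul(-1, m)) = Add(10373, Mul(-1, Rational(-15009849866, 2379))) = Add(10373, Rational(15009849866, 2379)) = Rational(15034527233, 2379)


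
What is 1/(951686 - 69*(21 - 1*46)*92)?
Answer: 1/1110386 ≈ 9.0059e-7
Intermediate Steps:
1/(951686 - 69*(21 - 1*46)*92) = 1/(951686 - 69*(21 - 46)*92) = 1/(951686 - 69*(-25)*92) = 1/(951686 + 1725*92) = 1/(951686 + 158700) = 1/1110386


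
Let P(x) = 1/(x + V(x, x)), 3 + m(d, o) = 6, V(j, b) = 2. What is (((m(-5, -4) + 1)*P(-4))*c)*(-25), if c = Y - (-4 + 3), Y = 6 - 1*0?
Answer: 350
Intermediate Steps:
m(d, o) = 3 (m(d, o) = -3 + 6 = 3)
Y = 6 (Y = 6 + 0 = 6)
P(x) = 1/(2 + x) (P(x) = 1/(x + 2) = 1/(2 + x))
c = 7 (c = 6 - (-4 + 3) = 6 - 1*(-1) = 6 + 1 = 7)
(((m(-5, -4) + 1)*P(-4))*c)*(-25) = (((3 + 1)/(2 - 4))*7)*(-25) = ((4/(-2))*7)*(-25) = ((4*(-½))*7)*(-25) = -2*7*(-25) = -14*(-25) = 350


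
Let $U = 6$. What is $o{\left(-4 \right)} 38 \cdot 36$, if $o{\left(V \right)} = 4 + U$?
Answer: $13680$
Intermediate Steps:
$o{\left(V \right)} = 10$ ($o{\left(V \right)} = 4 + 6 = 10$)
$o{\left(-4 \right)} 38 \cdot 36 = 10 \cdot 38 \cdot 36 = 380 \cdot 36 = 13680$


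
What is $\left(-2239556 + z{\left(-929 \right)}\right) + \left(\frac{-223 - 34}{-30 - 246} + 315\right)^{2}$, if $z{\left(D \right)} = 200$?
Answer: $- \frac{162981865847}{76176} \approx -2.1395 \cdot 10^{6}$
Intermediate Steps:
$\left(-2239556 + z{\left(-929 \right)}\right) + \left(\frac{-223 - 34}{-30 - 246} + 315\right)^{2} = \left(-2239556 + 200\right) + \left(\frac{-223 - 34}{-30 - 246} + 315\right)^{2} = -2239356 + \left(- \frac{257}{-276} + 315\right)^{2} = -2239356 + \left(\left(-257\right) \left(- \frac{1}{276}\right) + 315\right)^{2} = -2239356 + \left(\frac{257}{276} + 315\right)^{2} = -2239356 + \left(\frac{87197}{276}\right)^{2} = -2239356 + \frac{7603316809}{76176} = - \frac{162981865847}{76176}$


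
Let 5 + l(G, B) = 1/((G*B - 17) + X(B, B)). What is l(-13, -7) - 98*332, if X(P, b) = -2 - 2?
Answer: -2277869/70 ≈ -32541.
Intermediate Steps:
X(P, b) = -4
l(G, B) = -5 + 1/(-21 + B*G) (l(G, B) = -5 + 1/((G*B - 17) - 4) = -5 + 1/((B*G - 17) - 4) = -5 + 1/((-17 + B*G) - 4) = -5 + 1/(-21 + B*G))
l(-13, -7) - 98*332 = (106 - 5*(-7)*(-13))/(-21 - 7*(-13)) - 98*332 = (106 - 455)/(-21 + 91) - 32536 = -349/70 - 32536 = -2277869/70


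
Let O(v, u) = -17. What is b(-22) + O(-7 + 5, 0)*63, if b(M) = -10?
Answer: -1081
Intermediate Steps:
b(-22) + O(-7 + 5, 0)*63 = -10 - 17*63 = -10 - 1071 = -1081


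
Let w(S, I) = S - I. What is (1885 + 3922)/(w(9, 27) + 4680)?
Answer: 5807/4662 ≈ 1.2456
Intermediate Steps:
(1885 + 3922)/(w(9, 27) + 4680) = (1885 + 3922)/((9 - 1*27) + 4680) = 5807/((9 - 27) + 4680) = 5807/(-18 + 4680) = 5807/4662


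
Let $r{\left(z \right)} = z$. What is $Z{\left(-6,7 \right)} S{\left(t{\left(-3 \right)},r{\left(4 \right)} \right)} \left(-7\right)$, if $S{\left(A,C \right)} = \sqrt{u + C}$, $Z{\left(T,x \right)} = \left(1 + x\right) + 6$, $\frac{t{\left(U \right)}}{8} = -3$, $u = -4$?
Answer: $0$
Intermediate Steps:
$t{\left(U \right)} = -24$ ($t{\left(U \right)} = 8 \left(-3\right) = -24$)
$Z{\left(T,x \right)} = 7 + x$
$S{\left(A,C \right)} = \sqrt{-4 + C}$
$Z{\left(-6,7 \right)} S{\left(t{\left(-3 \right)},r{\left(4 \right)} \right)} \left(-7\right) = \left(7 + 7\right) \sqrt{-4 + 4} \left(-7\right) = 14 \sqrt{0} \left(-7\right) = 14 \cdot 0 \left(-7\right) = 0 \left(-7\right) = 0$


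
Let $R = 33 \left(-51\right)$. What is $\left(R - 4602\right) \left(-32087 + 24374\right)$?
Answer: $48476205$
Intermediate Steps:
$R = -1683$
$\left(R - 4602\right) \left(-32087 + 24374\right) = \left(-1683 - 4602\right) \left(-32087 + 24374\right) = \left(-6285\right) \left(-7713\right) = 48476205$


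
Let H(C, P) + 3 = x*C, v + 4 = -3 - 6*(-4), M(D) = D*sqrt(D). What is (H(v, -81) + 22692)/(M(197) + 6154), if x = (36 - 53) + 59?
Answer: 144022062/30226343 - 4610391*sqrt(197)/30226343 ≈ 2.6239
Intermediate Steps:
M(D) = D**(3/2)
v = 17 (v = -4 + (-3 - 6*(-4)) = -4 + (-3 + 24) = -4 + 21 = 17)
x = 42 (x = -17 + 59 = 42)
H(C, P) = -3 + 42*C
(H(v, -81) + 22692)/(M(197) + 6154) = ((-3 + 42*17) + 22692)/(197**(3/2) + 6154) = ((-3 + 714) + 22692)/(197*sqrt(197) + 6154) = (711 + 22692)/(6154 + 197*sqrt(197)) = 23403/(6154 + 197*sqrt(197))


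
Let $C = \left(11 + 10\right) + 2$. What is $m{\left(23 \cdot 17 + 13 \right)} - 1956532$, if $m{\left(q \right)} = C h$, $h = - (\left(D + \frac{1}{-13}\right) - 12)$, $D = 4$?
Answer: $- \frac{25432501}{13} \approx -1.9563 \cdot 10^{6}$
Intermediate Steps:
$C = 23$ ($C = 21 + 2 = 23$)
$h = \frac{105}{13}$ ($h = - (\left(4 + \frac{1}{-13}\right) - 12) = - (\left(4 - \frac{1}{13}\right) - 12) = - (\frac{51}{13} - 12) = \left(-1\right) \left(- \frac{105}{13}\right) = \frac{105}{13} \approx 8.0769$)
$m{\left(q \right)} = \frac{2415}{13}$ ($m{\left(q \right)} = 23 \cdot \frac{105}{13} = \frac{2415}{13}$)
$m{\left(23 \cdot 17 + 13 \right)} - 1956532 = \frac{2415}{13} - 1956532 = - \frac{25432501}{13}$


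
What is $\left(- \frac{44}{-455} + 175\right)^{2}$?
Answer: $\frac{6347149561}{207025} \approx 30659.0$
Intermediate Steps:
$\left(- \frac{44}{-455} + 175\right)^{2} = \left(\left(-44\right) \left(- \frac{1}{455}\right) + 175\right)^{2} = \left(\frac{44}{455} + 175\right)^{2} = \left(\frac{79669}{455}\right)^{2} = \frac{6347149561}{207025}$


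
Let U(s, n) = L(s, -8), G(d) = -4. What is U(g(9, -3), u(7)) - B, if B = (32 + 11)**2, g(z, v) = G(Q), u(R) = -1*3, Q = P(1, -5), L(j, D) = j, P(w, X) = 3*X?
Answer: -1853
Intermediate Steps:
Q = -15 (Q = 3*(-5) = -15)
u(R) = -3
g(z, v) = -4
B = 1849 (B = 43**2 = 1849)
U(s, n) = s
U(g(9, -3), u(7)) - B = -4 - 1*1849 = -4 - 1849 = -1853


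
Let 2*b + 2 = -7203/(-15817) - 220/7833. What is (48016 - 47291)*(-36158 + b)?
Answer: -6495821592753275/247789122 ≈ -2.6215e+7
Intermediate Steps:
b = -194847763/247789122 (b = -1 + (-7203/(-15817) - 220/7833)/2 = -1 + (-7203*(-1/15817) - 220*1/7833)/2 = -1 + (7203/15817 - 220/7833)/2 = -1 + (½)*(52941359/123894561) = -1 + 52941359/247789122 = -194847763/247789122 ≈ -0.78635)
(48016 - 47291)*(-36158 + b) = (48016 - 47291)*(-36158 - 194847763/247789122) = 725*(-8959753921039/247789122) = -6495821592753275/247789122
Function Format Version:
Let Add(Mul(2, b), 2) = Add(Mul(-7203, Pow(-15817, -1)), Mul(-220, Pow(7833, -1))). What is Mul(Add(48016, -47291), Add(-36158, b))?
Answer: Rational(-6495821592753275, 247789122) ≈ -2.6215e+7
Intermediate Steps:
b = Rational(-194847763, 247789122) (b = Add(-1, Mul(Rational(1, 2), Add(Mul(-7203, Pow(-15817, -1)), Mul(-220, Pow(7833, -1))))) = Add(-1, Mul(Rational(1, 2), Add(Mul(-7203, Rational(-1, 15817)), Mul(-220, Rational(1, 7833))))) = Add(-1, Mul(Rational(1, 2), Add(Rational(7203, 15817), Rational(-220, 7833)))) = Add(-1, Mul(Rational(1, 2), Rational(52941359, 123894561))) = Add(-1, Rational(52941359, 247789122)) = Rational(-194847763, 247789122) ≈ -0.78635)
Mul(Add(48016, -47291), Add(-36158, b)) = Mul(Add(48016, -47291), Add(-36158, Rational(-194847763, 247789122))) = Mul(725, Rational(-8959753921039, 247789122)) = Rational(-6495821592753275, 247789122)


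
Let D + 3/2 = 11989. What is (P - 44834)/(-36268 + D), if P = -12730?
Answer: 38376/16187 ≈ 2.3708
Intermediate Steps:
D = 23975/2 (D = -3/2 + 11989 = 23975/2 ≈ 11988.)
(P - 44834)/(-36268 + D) = (-12730 - 44834)/(-36268 + 23975/2) = -57564/(-48561/2) = -57564*(-2/48561) = 38376/16187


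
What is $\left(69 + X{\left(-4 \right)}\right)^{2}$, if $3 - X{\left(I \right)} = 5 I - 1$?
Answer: $8649$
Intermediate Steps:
$X{\left(I \right)} = 4 - 5 I$ ($X{\left(I \right)} = 3 - \left(5 I - 1\right) = 3 - \left(-1 + 5 I\right) = 4 - 5 I$)
$\left(69 + X{\left(-4 \right)}\right)^{2} = \left(69 + \left(4 - -20\right)\right)^{2} = \left(69 + \left(4 + 20\right)\right)^{2} = \left(69 + 24\right)^{2} = 93^{2} = 8649$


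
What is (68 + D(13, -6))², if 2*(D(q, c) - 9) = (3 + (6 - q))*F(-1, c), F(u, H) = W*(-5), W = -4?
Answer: 1369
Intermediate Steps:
F(u, H) = 20 (F(u, H) = -4*(-5) = 20)
D(q, c) = 99 - 10*q (D(q, c) = 9 + ((3 + (6 - q))*20)/2 = 9 + ((9 - q)*20)/2 = 9 + (180 - 20*q)/2 = 9 + (90 - 10*q) = 99 - 10*q)
(68 + D(13, -6))² = (68 + (99 - 10*13))² = (68 + (99 - 130))² = (68 - 31)² = 37² = 1369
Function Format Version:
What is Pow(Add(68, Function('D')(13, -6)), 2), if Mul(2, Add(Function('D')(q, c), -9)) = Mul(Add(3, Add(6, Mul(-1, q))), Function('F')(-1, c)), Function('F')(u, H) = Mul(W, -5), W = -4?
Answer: 1369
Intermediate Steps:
Function('F')(u, H) = 20 (Function('F')(u, H) = Mul(-4, -5) = 20)
Function('D')(q, c) = Add(99, Mul(-10, q)) (Function('D')(q, c) = Add(9, Mul(Rational(1, 2), Mul(Add(3, Add(6, Mul(-1, q))), 20))) = Add(9, Mul(Rational(1, 2), Mul(Add(9, Mul(-1, q)), 20))) = Add(9, Mul(Rational(1, 2), Add(180, Mul(-20, q)))) = Add(9, Add(90, Mul(-10, q))) = Add(99, Mul(-10, q)))
Pow(Add(68, Function('D')(13, -6)), 2) = Pow(Add(68, Add(99, Mul(-10, 13))), 2) = Pow(Add(68, Add(99, -130)), 2) = Pow(Add(68, -31), 2) = Pow(37, 2) = 1369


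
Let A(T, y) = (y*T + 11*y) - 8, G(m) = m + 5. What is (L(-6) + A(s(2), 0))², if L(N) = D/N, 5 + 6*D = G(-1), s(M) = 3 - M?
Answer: 82369/1296 ≈ 63.556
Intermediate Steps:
G(m) = 5 + m
D = -⅙ (D = -⅚ + (5 - 1)/6 = -⅚ + (⅙)*4 = -⅚ + ⅔ = -⅙ ≈ -0.16667)
L(N) = -1/(6*N)
A(T, y) = -8 + 11*y + T*y (A(T, y) = (T*y + 11*y) - 8 = (11*y + T*y) - 8 = -8 + 11*y + T*y)
(L(-6) + A(s(2), 0))² = (-⅙/(-6) + (-8 + 11*0 + (3 - 1*2)*0))² = (-⅙*(-⅙) + (-8 + 0 + (3 - 2)*0))² = (1/36 + (-8 + 0 + 1*0))² = (1/36 + (-8 + 0 + 0))² = (1/36 - 8)² = (-287/36)² = 82369/1296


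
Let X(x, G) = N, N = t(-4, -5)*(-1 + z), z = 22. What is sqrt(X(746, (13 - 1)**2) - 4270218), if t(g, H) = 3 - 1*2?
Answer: I*sqrt(4270197) ≈ 2066.4*I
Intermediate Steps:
t(g, H) = 1 (t(g, H) = 3 - 2 = 1)
N = 21 (N = 1*(-1 + 22) = 1*21 = 21)
X(x, G) = 21
sqrt(X(746, (13 - 1)**2) - 4270218) = sqrt(21 - 4270218) = sqrt(-4270197) = I*sqrt(4270197)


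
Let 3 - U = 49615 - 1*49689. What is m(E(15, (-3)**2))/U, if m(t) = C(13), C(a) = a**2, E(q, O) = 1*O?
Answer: 169/77 ≈ 2.1948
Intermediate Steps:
E(q, O) = O
m(t) = 169 (m(t) = 13**2 = 169)
U = 77 (U = 3 - (49615 - 1*49689) = 3 - (49615 - 49689) = 3 - 1*(-74) = 3 + 74 = 77)
m(E(15, (-3)**2))/U = 169/77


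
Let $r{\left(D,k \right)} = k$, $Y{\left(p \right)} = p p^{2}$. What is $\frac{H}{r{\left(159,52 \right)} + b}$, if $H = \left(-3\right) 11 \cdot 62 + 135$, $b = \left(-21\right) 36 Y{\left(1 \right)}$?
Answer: $\frac{1911}{704} \approx 2.7145$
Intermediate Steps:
$Y{\left(p \right)} = p^{3}$
$b = -756$ ($b = \left(-21\right) 36 \cdot 1^{3} = \left(-756\right) 1 = -756$)
$H = -1911$ ($H = \left(-33\right) 62 + 135 = -2046 + 135 = -1911$)
$\frac{H}{r{\left(159,52 \right)} + b} = - \frac{1911}{52 - 756} = - \frac{1911}{-704} = \left(-1911\right) \left(- \frac{1}{704}\right) = \frac{1911}{704}$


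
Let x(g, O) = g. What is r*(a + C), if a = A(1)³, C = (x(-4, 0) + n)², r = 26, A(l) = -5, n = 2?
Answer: -3146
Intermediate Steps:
C = 4 (C = (-4 + 2)² = (-2)² = 4)
a = -125 (a = (-5)³ = -125)
r*(a + C) = 26*(-125 + 4) = 26*(-121) = -3146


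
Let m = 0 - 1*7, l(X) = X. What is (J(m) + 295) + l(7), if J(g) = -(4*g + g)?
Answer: 337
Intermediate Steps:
m = -7 (m = 0 - 7 = -7)
J(g) = -5*g
(J(m) + 295) + l(7) = (-5*(-7) + 295) + 7 = (35 + 295) + 7 = 330 + 7 = 337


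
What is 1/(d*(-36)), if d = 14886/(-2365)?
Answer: 2365/535896 ≈ 0.0044132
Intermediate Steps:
d = -14886/2365 (d = 14886*(-1/2365) = -14886/2365 ≈ -6.2943)
1/(d*(-36)) = 1/(-14886/2365*(-36)) = 1/(535896/2365) = 2365/535896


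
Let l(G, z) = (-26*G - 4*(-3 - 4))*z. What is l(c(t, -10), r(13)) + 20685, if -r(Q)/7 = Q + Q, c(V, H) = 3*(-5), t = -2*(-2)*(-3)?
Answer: -55391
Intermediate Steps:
t = -12 (t = 4*(-3) = -12)
c(V, H) = -15
r(Q) = -14*Q (r(Q) = -7*(Q + Q) = -14*Q)
l(G, z) = z*(28 - 26*G) (l(G, z) = (-26*G - 4*(-7))*z = (-26*G + 28)*z = (28 - 26*G)*z = z*(28 - 26*G))
l(c(t, -10), r(13)) + 20685 = 2*(-14*13)*(14 - 13*(-15)) + 20685 = 2*(-182)*(14 + 195) + 20685 = 2*(-182)*209 + 20685 = -76076 + 20685 = -55391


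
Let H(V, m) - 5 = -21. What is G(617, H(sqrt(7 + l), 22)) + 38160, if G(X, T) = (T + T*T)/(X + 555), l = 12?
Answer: 11180940/293 ≈ 38160.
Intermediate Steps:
H(V, m) = -16 (H(V, m) = 5 - 21 = -16)
G(X, T) = (T + T**2)/(555 + X)
G(617, H(sqrt(7 + l), 22)) + 38160 = -16*(1 - 16)/(555 + 617) + 38160 = -16*(-15)/1172 + 38160 = -16*1/1172*(-15) + 38160 = 60/293 + 38160 = 11180940/293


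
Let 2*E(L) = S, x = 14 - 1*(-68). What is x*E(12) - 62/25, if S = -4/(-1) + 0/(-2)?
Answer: 4038/25 ≈ 161.52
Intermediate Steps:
S = 4 (S = -4*(-1) + 0*(-1/2) = 4 + 0 = 4)
x = 82 (x = 14 + 68 = 82)
E(L) = 2 (E(L) = (1/2)*4 = 2)
x*E(12) - 62/25 = 82*2 - 62/25 = 164 - 62*1/25 = 164 - 62/25 = 4038/25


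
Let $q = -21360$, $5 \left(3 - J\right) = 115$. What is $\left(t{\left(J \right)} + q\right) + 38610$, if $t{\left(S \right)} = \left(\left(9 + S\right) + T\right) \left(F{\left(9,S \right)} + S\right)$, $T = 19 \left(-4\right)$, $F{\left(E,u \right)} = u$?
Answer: $20730$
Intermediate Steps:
$J = -20$ ($J = 3 - 23 = -20$)
$T = -76$
$t{\left(S \right)} = 2 S \left(-67 + S\right)$ ($t{\left(S \right)} = \left(\left(9 + S\right) - 76\right) \left(S + S\right) = \left(-67 + S\right) 2 S = 2 S \left(-67 + S\right)$)
$\left(t{\left(J \right)} + q\right) + 38610 = \left(2 \left(-20\right) \left(-67 - 20\right) - 21360\right) + 38610 = \left(2 \left(-20\right) \left(-87\right) - 21360\right) + 38610 = \left(3480 - 21360\right) + 38610 = -17880 + 38610 = 20730$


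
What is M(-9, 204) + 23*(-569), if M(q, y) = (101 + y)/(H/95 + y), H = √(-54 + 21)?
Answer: (-13087*√33 + 253597085*I)/(√33 - 19380*I) ≈ -13086.0 - 0.00044318*I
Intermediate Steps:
H = I*√33 (H = √(-33) = I*√33 ≈ 5.7446*I)
M(q, y) = (101 + y)/(y + I*√33/95) (M(q, y) = (101 + y)/((I*√33)/95 + y) = (101 + y)/((I*√33)*(1/95) + y) = (101 + y)/(I*√33/95 + y) = (101 + y)/(y + I*√33/95))
M(-9, 204) + 23*(-569) = 95*(101 + 204)/(95*204 + I*√33) + 23*(-569) = 95*305/(19380 + I*√33) - 13087 = 28975/(19380 + I*√33) - 13087 = -13087 + 28975/(19380 + I*√33)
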